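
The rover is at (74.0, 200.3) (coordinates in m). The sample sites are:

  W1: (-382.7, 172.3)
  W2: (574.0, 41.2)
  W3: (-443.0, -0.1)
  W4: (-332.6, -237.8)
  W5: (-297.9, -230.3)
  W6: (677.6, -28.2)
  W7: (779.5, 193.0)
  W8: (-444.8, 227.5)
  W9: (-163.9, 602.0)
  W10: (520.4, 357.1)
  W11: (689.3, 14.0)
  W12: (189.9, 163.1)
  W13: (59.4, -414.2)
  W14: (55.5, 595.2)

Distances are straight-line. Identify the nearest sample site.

W12

Distances from (74.0, 200.3):
W1: √((-456.7)² + (-28.0)²) = √(208574.890 + 784.000) = 457.6 m
W2: √((500.0)² + (-159.1)²) = √(250000.000 + 25312.810) = 524.7 m
W3: √((-517.0)² + (-200.4)²) = √(267289.000 + 40160.160) = 554.5 m
W4: √((-406.6)² + (-438.1)²) = √(165323.560 + 191931.610) = 597.7 m
W5: √((-371.9)² + (-430.6)²) = √(138309.610 + 185416.360) = 569.0 m
W6: √((603.6)² + (-228.5)²) = √(364332.960 + 52212.250) = 645.4 m
W7: √((705.5)² + (-7.3)²) = √(497730.250 + 53.290) = 705.5 m
W8: √((-518.8)² + (27.2)²) = √(269153.440 + 739.840) = 519.5 m
W9: √((-237.9)² + (401.7)²) = √(56596.410 + 161362.890) = 466.9 m
W10: √((446.4)² + (156.8)²) = √(199272.960 + 24586.240) = 473.1 m
W11: √((615.3)² + (-186.3)²) = √(378594.090 + 34707.690) = 642.9 m
W12: √((115.9)² + (-37.2)²) = √(13432.810 + 1383.840) = 121.7 m
W13: √((-14.6)² + (-614.5)²) = √(213.160 + 377610.250) = 614.7 m
W14: √((-18.5)² + (394.9)²) = √(342.250 + 155946.010) = 395.3 m
Minimum: W12 at 121.7 m.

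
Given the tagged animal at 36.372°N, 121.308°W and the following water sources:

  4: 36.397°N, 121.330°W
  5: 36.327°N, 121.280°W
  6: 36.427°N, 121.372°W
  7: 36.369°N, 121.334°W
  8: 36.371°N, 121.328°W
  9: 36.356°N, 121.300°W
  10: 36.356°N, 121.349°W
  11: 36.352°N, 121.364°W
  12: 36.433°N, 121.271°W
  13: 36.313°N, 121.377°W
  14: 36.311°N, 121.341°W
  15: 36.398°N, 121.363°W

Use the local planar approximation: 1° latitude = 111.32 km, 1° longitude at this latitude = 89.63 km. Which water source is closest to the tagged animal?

8

Distances from 36.372°N, 121.308°W:
4: √((0.025·111.32)² + (-0.022·89.63)²) = √(7.74509 + 3.88823) = 3.411 km
5: √((-0.045·111.32)² + (0.028·89.63)²) = √(25.09409 + 6.29829) = 5.603 km
6: √((0.055·111.32)² + (-0.064·89.63)²) = √(37.48623 + 32.90537) = 8.390 km
7: √((-0.003·111.32)² + (-0.026·89.63)²) = √(0.11153 + 5.43067) = 2.354 km
8: √((-0.001·111.32)² + (-0.020·89.63)²) = √(0.01239 + 3.21341) = 1.796 km
9: √((-0.016·111.32)² + (0.008·89.63)²) = √(3.17239 + 0.51415) = 1.920 km
10: √((-0.016·111.32)² + (-0.041·89.63)²) = √(3.17239 + 13.50438) = 4.084 km
11: √((-0.020·111.32)² + (-0.056·89.63)²) = √(4.95686 + 25.19317) = 5.491 km
12: √((0.061·111.32)² + (0.037·89.63)²) = √(46.11116 + 10.99791) = 7.557 km
13: √((-0.059·111.32)² + (-0.069·89.63)²) = √(43.13705 + 38.24767) = 9.021 km
14: √((-0.061·111.32)² + (-0.033·89.63)²) = √(46.11116 + 8.74852) = 7.407 km
15: √((0.026·111.32)² + (-0.055·89.63)²) = √(8.37709 + 24.30145) = 5.717 km
Minimum: 8 at 1.796 km.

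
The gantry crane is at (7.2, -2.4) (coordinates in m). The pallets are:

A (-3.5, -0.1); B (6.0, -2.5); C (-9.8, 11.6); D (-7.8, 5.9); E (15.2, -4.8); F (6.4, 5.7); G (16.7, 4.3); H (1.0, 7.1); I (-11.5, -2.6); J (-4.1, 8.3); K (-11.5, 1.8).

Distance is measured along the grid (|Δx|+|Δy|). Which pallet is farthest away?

Distances from (7.2, -2.4):
A: 13.0 m
B: 1.3 m
C: 31.0 m
D: 23.3 m
E: 10.4 m
F: 8.9 m
G: 16.2 m
H: 15.7 m
I: 18.9 m
J: 22.0 m
K: 22.9 m
Maximum: C at 31.0 m.

C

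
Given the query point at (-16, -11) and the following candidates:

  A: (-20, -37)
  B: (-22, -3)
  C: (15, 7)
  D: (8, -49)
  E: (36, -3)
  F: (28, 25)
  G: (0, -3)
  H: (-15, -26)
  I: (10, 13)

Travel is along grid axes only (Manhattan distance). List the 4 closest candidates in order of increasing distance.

B, H, G, A

Distances from (-16, -11):
A: |-4| + |-26| = 4 + 26 = 30
B: |-6| + |8| = 6 + 8 = 14
C: |31| + |18| = 31 + 18 = 49
D: |24| + |-38| = 24 + 38 = 62
E: |52| + |8| = 52 + 8 = 60
F: |44| + |36| = 44 + 36 = 80
G: |16| + |8| = 16 + 8 = 24
H: |1| + |-15| = 1 + 15 = 16
I: |26| + |24| = 26 + 24 = 50
Sorted: B (14) < H (16) < G (24) < A (30) < C (49) < I (50) < …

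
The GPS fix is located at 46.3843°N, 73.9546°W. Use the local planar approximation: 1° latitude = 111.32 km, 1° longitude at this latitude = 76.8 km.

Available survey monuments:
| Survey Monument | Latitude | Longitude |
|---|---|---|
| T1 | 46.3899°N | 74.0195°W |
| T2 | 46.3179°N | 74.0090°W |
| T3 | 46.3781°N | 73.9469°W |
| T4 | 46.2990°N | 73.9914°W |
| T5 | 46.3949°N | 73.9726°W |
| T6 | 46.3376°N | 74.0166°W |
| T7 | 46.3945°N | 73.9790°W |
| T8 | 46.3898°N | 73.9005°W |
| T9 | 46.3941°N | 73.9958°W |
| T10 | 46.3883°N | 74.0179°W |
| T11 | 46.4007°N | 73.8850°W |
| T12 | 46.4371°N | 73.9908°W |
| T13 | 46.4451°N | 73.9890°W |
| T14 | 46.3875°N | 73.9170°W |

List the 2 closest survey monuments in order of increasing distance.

T3, T5

Distances from 46.3843°N, 73.9546°W:
T1: √((0.0056·111.32)² + (-0.0649·76.8)²) = √(0.388618 + 24.843446) = 5.0232 km
T2: √((-0.0664·111.32)² + (-0.0544·76.8)²) = √(54.636460 + 17.455016) = 8.4907 km
T3: √((-0.0062·111.32)² + (0.0077·76.8)²) = √(0.476354 + 0.349707) = 0.9089 km
T4: √((-0.0853·111.32)² + (-0.0368·76.8)²) = √(90.166343 + 7.987633) = 9.9073 km
T5: √((0.0106·111.32)² + (-0.0180·76.8)²) = √(1.392381 + 1.911030) = 1.8175 km
T6: √((-0.0467·111.32)² + (-0.0620·76.8)²) = √(27.025899 + 22.672835) = 7.0497 km
T7: √((0.0102·111.32)² + (-0.0244·76.8)²) = √(1.289278 + 3.511576) = 2.1911 km
T8: √((0.0055·111.32)² + (0.0541·76.8)²) = √(0.374862 + 17.263028) = 4.1997 km
T9: √((0.0098·111.32)² + (-0.0412·76.8)²) = √(1.190141 + 10.011909) = 3.3469 km
T10: √((0.0040·111.32)² + (-0.0633·76.8)²) = √(0.198274 + 23.633599) = 4.8818 km
T11: √((0.0164·111.32)² + (0.0696·76.8)²) = √(3.332991 + 28.572018) = 5.6485 km
T12: √((0.0528·111.32)² + (-0.0362·76.8)²) = √(34.547310 + 7.729290) = 6.5020 km
T13: √((0.0608·111.32)² + (-0.0344·76.8)²) = √(45.809289 + 6.979741) = 7.2656 km
T14: √((0.0032·111.32)² + (0.0376·76.8)²) = √(0.126896 + 8.338696) = 2.9096 km
Sorted: T3 (0.9089 km) < T5 (1.8175 km) < T7 (2.1911 km) < T14 (2.9096 km) < …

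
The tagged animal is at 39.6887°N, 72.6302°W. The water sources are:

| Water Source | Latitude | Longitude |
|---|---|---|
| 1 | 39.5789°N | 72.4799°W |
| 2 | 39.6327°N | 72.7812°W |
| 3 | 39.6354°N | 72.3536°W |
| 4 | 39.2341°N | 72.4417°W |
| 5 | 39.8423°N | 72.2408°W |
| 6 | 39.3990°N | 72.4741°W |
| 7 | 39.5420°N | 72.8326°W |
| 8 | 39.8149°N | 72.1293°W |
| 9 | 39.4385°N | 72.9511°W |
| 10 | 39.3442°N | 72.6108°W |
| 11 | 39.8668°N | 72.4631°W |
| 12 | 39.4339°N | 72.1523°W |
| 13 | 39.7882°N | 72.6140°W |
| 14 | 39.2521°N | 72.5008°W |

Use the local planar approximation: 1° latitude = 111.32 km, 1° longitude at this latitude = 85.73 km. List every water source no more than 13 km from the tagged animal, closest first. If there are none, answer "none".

13

Distances from 39.6887°N, 72.6302°W:
1: 17.7603 km
2: 14.3680 km
3: 24.4440 km
4: 53.1237 km
5: 37.5075 km
6: 34.9158 km
7: 23.8280 km
8: 45.1818 km
9: 39.1483 km
10: 38.3858 km
11: 24.4600 km
12: 49.8308 km
13: 11.1631 km
14: 49.8523 km
Threshold 13 km: 13 (11.1631 km) is within range.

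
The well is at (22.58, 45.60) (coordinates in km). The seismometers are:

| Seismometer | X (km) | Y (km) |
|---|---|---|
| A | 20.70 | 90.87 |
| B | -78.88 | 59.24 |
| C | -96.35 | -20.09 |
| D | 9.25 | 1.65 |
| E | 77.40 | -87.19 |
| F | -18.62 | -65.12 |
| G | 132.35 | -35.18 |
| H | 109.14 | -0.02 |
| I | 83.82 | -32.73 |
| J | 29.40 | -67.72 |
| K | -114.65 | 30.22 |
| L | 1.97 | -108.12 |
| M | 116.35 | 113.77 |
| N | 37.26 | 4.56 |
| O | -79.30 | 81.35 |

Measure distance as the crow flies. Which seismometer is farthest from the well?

L

Distances from (22.58, 45.60):
A: √((-1.88)² + (45.27)²) = √(3.5344 + 2049.3729) = 45.31 km
B: √((-101.46)² + (13.64)²) = √(10294.1316 + 186.0496) = 102.37 km
C: √((-118.93)² + (-65.69)²) = √(14144.3449 + 4315.1761) = 135.87 km
D: √((-13.33)² + (-43.95)²) = √(177.6889 + 1931.6025) = 45.93 km
E: √((54.82)² + (-132.79)²) = √(3005.2324 + 17633.1841) = 143.66 km
F: √((-41.20)² + (-110.72)²) = √(1697.4400 + 12258.9184) = 118.14 km
G: √((109.77)² + (-80.78)²) = √(12049.4529 + 6525.4084) = 136.29 km
H: √((86.56)² + (-45.62)²) = √(7492.6336 + 2081.1844) = 97.85 km
I: √((61.24)² + (-78.33)²) = √(3750.3376 + 6135.5889) = 99.43 km
J: √((6.82)² + (-113.32)²) = √(46.5124 + 12841.4224) = 113.53 km
K: √((-137.23)² + (-15.38)²) = √(18832.0729 + 236.5444) = 138.09 km
L: √((-20.61)² + (-153.72)²) = √(424.7721 + 23629.8384) = 155.10 km
M: √((93.77)² + (68.17)²) = √(8792.8129 + 4647.1489) = 115.93 km
N: √((14.68)² + (-41.04)²) = √(215.5024 + 1684.2816) = 43.59 km
O: √((-101.88)² + (35.75)²) = √(10379.5344 + 1278.0625) = 107.97 km
Maximum: L at 155.10 km.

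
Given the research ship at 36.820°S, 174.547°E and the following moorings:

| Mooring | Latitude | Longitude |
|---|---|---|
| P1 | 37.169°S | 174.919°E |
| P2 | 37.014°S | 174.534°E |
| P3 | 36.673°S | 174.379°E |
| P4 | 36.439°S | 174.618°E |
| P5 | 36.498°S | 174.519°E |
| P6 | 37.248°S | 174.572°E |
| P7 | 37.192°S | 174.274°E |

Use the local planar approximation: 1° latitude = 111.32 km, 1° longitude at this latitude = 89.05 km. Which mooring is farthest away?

Distances from 36.820°S, 174.547°E:
P1: 51.056 km
P2: 21.627 km
P3: 22.172 km
P4: 42.882 km
P5: 35.932 km
P6: 47.697 km
P7: 48.020 km
Maximum: P1 at 51.056 km.

P1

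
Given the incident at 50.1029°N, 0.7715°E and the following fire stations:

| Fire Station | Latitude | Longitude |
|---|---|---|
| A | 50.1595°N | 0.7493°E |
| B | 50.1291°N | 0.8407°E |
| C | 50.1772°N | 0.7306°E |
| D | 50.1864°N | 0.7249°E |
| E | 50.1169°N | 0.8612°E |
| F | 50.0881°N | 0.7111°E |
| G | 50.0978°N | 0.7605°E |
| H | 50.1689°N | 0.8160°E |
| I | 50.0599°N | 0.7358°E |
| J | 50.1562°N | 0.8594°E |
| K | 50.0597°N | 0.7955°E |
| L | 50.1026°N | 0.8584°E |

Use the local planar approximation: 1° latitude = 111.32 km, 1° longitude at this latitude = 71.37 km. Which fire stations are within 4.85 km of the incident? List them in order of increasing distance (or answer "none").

G, F

Distances from 50.1029°N, 0.7715°E:
A: 6.4969 km
B: 5.7357 km
C: 8.7711 km
D: 9.8723 km
E: 6.5889 km
F: 4.6149 km
G: 0.9688 km
H: 8.0042 km
I: 5.4226 km
J: 8.6348 km
K: 5.1050 km
L: 6.2021 km
Threshold 4.85 km: G (0.9688 km), F (4.6149 km) are within range.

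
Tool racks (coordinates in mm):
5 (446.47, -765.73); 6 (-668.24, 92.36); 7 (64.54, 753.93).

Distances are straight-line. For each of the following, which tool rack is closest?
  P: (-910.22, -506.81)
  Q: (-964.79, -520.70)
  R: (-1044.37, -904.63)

P at (-910.22, -506.81):
  5: √((1356.69)² + (-258.92)²) = √(1840607.7561 + 67039.5664) = 1381.18 mm
  6: √((241.98)² + (599.17)²) = √(58554.3204 + 359004.6889) = 646.19 mm
  7: √((974.76)² + (1260.74)²) = √(950157.0576 + 1589465.3476) = 1593.62 mm
  → nearest: 6 (646.19 mm)
Q at (-964.79, -520.70):
  5: √((1411.26)² + (-245.03)²) = √(1991654.7876 + 60039.7009) = 1432.37 mm
  6: √((296.55)² + (613.06)²) = √(87941.9025 + 375842.5636) = 681.02 mm
  7: √((1029.33)² + (1274.63)²) = √(1059520.2489 + 1624681.6369) = 1638.35 mm
  → nearest: 6 (681.02 mm)
R at (-1044.37, -904.63):
  5: √((1490.84)² + (138.90)²) = √(2222603.9056 + 19293.2100) = 1497.30 mm
  6: √((376.13)² + (996.99)²) = √(141473.7769 + 993989.0601) = 1065.58 mm
  7: √((1108.91)² + (1658.56)²) = √(1229681.3881 + 2750821.2736) = 1995.12 mm
  → nearest: 6 (1065.58 mm)

P→6; Q→6; R→6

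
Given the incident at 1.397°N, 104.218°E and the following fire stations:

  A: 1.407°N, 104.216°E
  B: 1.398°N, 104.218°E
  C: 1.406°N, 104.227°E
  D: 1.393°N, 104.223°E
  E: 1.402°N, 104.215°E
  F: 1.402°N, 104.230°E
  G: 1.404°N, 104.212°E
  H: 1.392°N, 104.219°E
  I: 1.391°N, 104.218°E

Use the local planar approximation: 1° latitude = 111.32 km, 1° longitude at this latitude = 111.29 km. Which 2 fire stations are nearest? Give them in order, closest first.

Distances from 1.397°N, 104.218°E:
A: √((0.010·111.32)² + (-0.002·111.29)²) = √(1.23921 + 0.04954) = 1.135 km
B: √((0.001·111.32)² + (0.000·111.29)²) = √(0.01239 + 0.00000) = 0.111 km
C: √((0.009·111.32)² + (0.009·111.29)²) = √(1.00376 + 1.00322) = 1.417 km
D: √((-0.004·111.32)² + (0.005·111.29)²) = √(0.19827 + 0.30964) = 0.713 km
E: √((0.005·111.32)² + (-0.003·111.29)²) = √(0.30980 + 0.11147) = 0.649 km
F: √((0.005·111.32)² + (0.012·111.29)²) = √(0.30980 + 1.78351) = 1.447 km
G: √((0.007·111.32)² + (-0.006·111.29)²) = √(0.60721 + 0.44588) = 1.026 km
H: √((-0.005·111.32)² + (0.001·111.29)²) = √(0.30980 + 0.01239) = 0.568 km
I: √((-0.006·111.32)² + (0.000·111.29)²) = √(0.44612 + 0.00000) = 0.668 km
Sorted: B (0.111 km) < H (0.568 km) < E (0.649 km) < I (0.668 km) < …

B, H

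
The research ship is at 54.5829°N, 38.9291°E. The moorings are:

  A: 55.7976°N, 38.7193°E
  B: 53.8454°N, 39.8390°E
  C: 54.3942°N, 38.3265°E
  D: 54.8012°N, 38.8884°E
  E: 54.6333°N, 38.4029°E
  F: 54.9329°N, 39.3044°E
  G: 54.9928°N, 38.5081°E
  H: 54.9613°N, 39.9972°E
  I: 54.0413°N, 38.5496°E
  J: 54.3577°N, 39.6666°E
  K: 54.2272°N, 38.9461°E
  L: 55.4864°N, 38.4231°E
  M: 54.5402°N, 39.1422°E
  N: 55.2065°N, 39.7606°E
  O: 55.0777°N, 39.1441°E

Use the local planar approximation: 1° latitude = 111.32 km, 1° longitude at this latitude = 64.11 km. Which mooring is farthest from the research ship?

A

Distances from 54.5829°N, 38.9291°E:
A: √((1.2147·111.32)² + (-0.2098·64.11)²) = √(18284.557658 + 180.909978) = 135.8877 km
B: √((-0.7375·111.32)² + (0.9099·64.11)²) = √(6740.163702 + 3402.819272) = 100.7124 km
C: √((-0.1887·111.32)² + (-0.6026·64.11)²) = √(441.255565 + 1492.484428) = 43.9743 km
D: √((0.2183·111.32)² + (-0.0407·64.11)²) = √(590.546183 + 6.808326) = 24.4408 km
E: √((0.0504·111.32)² + (-0.5262·64.11)²) = √(31.478024 + 1138.028770) = 34.1981 km
F: √((0.3500·111.32)² + (0.3753·64.11)²) = √(1518.037444 + 578.906842) = 45.7924 km
G: √((0.4099·111.32)² + (-0.4210·64.11)²) = √(2082.103106 + 728.476834) = 53.0149 km
H: √((0.3784·111.32)² + (1.0681·64.11)²) = √(1774.388241 + 4688.947648) = 80.3949 km
I: √((-0.5416·111.32)² + (-0.3795·64.11)²) = √(3634.994070 + 591.936492) = 65.0148 km
J: √((-0.2252·111.32)² + (0.7375·64.11)²) = √(628.467998 + 2235.504781) = 53.5161 km
K: √((-0.3557·111.32)² + (0.0170·64.11)²) = √(1567.884713 + 1.187817) = 39.6115 km
L: √((0.9035·111.32)² + (-0.5060·64.11)²) = √(10115.857645 + 1052.331541) = 105.6797 km
M: √((-0.0427·111.32)² + (0.2131·64.11)²) = √(22.594469 + 186.645900) = 14.4651 km
N: √((0.6236·111.32)² + (0.8315·64.11)²) = √(4819.018664 + 2841.685825) = 87.5255 km
O: √((0.4948·111.32)² + (0.2150·64.11)²) = √(3033.931543 + 189.989007) = 56.7796 km
Maximum: A at 135.8877 km.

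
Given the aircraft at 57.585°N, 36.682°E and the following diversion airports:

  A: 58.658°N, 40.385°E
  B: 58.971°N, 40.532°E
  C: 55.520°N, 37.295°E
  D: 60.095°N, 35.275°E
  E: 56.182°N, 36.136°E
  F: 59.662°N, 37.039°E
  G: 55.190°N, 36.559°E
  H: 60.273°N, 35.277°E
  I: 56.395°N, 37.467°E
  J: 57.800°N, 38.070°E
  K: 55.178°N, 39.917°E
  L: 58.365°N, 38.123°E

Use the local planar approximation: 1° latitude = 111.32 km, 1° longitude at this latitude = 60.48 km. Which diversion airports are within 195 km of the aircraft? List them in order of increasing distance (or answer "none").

J, L, I, E

Distances from 57.585°N, 36.682°E:
A: √((1.073·111.32)² + (3.703·60.48)²) = √(14267.43292 + 50156.93493) = 253.820 km
B: √((1.386·111.32)² + (3.850·60.48)²) = √(23805.25598 + 54218.19110) = 279.327 km
C: √((-2.065·111.32)² + (0.613·60.48)²) = √(52842.88343 + 1374.49927) = 232.846 km
D: √((2.510·111.32)² + (-1.407·60.48)²) = √(78071.73633 + 7241.22029) = 292.084 km
E: √((-1.403·111.32)² + (-0.546·60.48)²) = √(24392.80463 + 1090.45777) = 159.635 km
F: √((2.077·111.32)² + (0.357·60.48)²) = √(53458.82247 + 466.18683) = 232.218 km
G: √((-2.395·111.32)² + (-0.123·60.48)²) = √(71081.63861 + 55.33932) = 266.715 km
H: √((2.688·111.32)² + (-1.405·60.48)²) = √(89537.49174 + 7220.64866) = 311.060 km
I: √((-1.190·111.32)² + (0.785·60.48)²) = √(17548.51285 + 2254.04654) = 140.722 km
J: √((0.215·111.32)² + (1.388·60.48)²) = √(572.82678 + 7046.97121) = 87.291 km
K: √((-2.407·111.32)² + (3.235·60.48)²) = √(71795.72342 + 38280.01815) = 331.777 km
L: √((0.780·111.32)² + (1.441·60.48)²) = √(7539.37944 + 7595.41533) = 123.024 km
Threshold 195 km: J (87.291 km), L (123.024 km), I (140.722 km), E (159.635 km) are within range.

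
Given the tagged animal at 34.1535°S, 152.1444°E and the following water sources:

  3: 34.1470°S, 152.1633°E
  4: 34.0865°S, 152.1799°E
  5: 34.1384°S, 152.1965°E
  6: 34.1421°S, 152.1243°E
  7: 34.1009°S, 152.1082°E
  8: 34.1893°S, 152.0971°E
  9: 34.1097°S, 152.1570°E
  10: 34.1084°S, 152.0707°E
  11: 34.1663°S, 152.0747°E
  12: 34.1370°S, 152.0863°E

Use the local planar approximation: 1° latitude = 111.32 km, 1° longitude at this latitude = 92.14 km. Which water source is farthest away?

10

Distances from 34.1535°S, 152.1444°E:
3: √((0.0065·111.32)² + (0.0189·92.14)²) = √(0.523568 + 3.032634) = 1.8858 km
4: √((0.0670·111.32)² + (0.0355·92.14)²) = √(55.628327 + 10.699245) = 8.1442 km
5: √((0.0151·111.32)² + (0.0521·92.14)²) = √(2.825532 + 23.044743) = 5.0863 km
6: √((0.0114·111.32)² + (-0.0201·92.14)²) = √(1.610483 + 3.429956) = 2.2451 km
7: √((0.0526·111.32)² + (-0.0362·92.14)²) = √(34.286084 + 11.125347) = 6.7388 km
8: √((-0.0358·111.32)² + (-0.0473·92.14)²) = √(15.882265 + 18.994099) = 5.9056 km
9: √((0.0438·111.32)² + (0.0126·92.14)²) = √(23.773582 + 1.347837) = 5.0121 km
10: √((0.0451·111.32)² + (-0.0737·92.14)²) = √(25.205742 + 46.113851) = 8.4451 km
11: √((-0.0128·111.32)² + (-0.0697·92.14)²) = √(2.030329 + 41.244113) = 6.5783 km
12: √((0.0165·111.32)² + (-0.0581·92.14)²) = √(3.373761 + 28.658185) = 5.6597 km
Maximum: 10 at 8.4451 km.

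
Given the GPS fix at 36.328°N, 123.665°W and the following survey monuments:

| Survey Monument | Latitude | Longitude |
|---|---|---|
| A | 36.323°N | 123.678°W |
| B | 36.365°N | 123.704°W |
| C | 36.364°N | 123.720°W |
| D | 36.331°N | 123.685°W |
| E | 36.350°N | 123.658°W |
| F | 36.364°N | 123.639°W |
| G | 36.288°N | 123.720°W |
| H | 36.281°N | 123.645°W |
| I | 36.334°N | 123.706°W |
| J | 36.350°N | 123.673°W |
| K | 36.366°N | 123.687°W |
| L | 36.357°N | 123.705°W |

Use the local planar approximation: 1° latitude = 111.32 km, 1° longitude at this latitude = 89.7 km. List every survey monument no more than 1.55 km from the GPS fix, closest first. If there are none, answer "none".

A

Distances from 36.328°N, 123.665°W:
A: 1.292 km
B: 5.404 km
C: 6.356 km
D: 1.825 km
E: 2.528 km
F: 4.637 km
G: 6.646 km
H: 5.531 km
I: 3.738 km
J: 2.552 km
K: 4.668 km
L: 4.827 km
Threshold 1.55 km: A (1.292 km) is within range.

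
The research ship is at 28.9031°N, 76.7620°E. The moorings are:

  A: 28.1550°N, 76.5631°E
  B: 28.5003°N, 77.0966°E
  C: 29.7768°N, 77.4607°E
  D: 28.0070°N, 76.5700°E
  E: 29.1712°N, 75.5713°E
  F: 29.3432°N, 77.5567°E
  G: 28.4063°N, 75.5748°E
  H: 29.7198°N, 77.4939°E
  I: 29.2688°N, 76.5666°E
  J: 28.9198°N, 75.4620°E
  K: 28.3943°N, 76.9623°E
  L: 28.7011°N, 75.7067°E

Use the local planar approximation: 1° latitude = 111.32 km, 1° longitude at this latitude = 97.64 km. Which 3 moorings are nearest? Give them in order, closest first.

Distances from 28.9031°N, 76.7620°E:
A: √((-0.7481·111.32)² + (-0.1989·97.64)²) = √(6935.307230 + 377.159549) = 85.5130 km
B: √((-0.4028·111.32)² + (0.3346·97.64)²) = √(2010.598337 + 1067.351377) = 55.4793 km
C: √((0.8737·111.32)² + (0.6987·97.64)²) = √(9459.562844 + 4654.114119) = 118.8010 km
D: √((-0.8961·111.32)² + (-0.1920·97.64)²) = √(9950.830989 + 351.445510) = 101.5001 km
E: √((0.2681·111.32)² + (-1.1907·97.64)²) = √(890.717578 + 13516.375509) = 120.0296 km
F: √((0.4401·111.32)² + (0.7947·97.64)²) = √(2400.209401 + 6020.907672) = 91.7666 km
G: √((-0.4968·111.32)² + (-1.1872·97.64)²) = √(3058.507640 + 13437.030946) = 128.4350 km
H: √((0.8167·111.32)² + (0.7319·97.64)²) = √(8265.545226 + 5106.919778) = 115.6394 km
I: √((0.3657·111.32)² + (-0.1954·97.64)²) = √(1657.281628 + 364.002746) = 44.9587 km
J: √((0.0167·111.32)² + (-1.3000·97.64)²) = √(3.456045 + 16111.732624) = 126.9456 km
K: √((-0.5088·111.32)² + (0.2003·97.64)²) = √(3208.046101 + 382.487670) = 59.9211 km
L: √((-0.2020·111.32)² + (-1.0553·97.64)²) = √(505.648978 + 10617.136912) = 105.4646 km
Sorted: I (44.9587 km) < B (55.4793 km) < K (59.9211 km) < A (85.5130 km) < F (91.7666 km) < …

I, B, K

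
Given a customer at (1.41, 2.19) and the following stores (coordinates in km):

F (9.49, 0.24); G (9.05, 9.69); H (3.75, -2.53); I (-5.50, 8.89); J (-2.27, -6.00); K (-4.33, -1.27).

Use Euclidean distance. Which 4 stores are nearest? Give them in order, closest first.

Distances from (1.41, 2.19):
F: √((8.08)² + (-1.95)²) = √(65.2864 + 3.8025) = 8.31 km
G: √((7.64)² + (7.50)²) = √(58.3696 + 56.2500) = 10.71 km
H: √((2.34)² + (-4.72)²) = √(5.4756 + 22.2784) = 5.27 km
I: √((-6.91)² + (6.70)²) = √(47.7481 + 44.8900) = 9.62 km
J: √((-3.68)² + (-8.19)²) = √(13.5424 + 67.0761) = 8.98 km
K: √((-5.74)² + (-3.46)²) = √(32.9476 + 11.9716) = 6.70 km
Sorted: H (5.27 km) < K (6.70 km) < F (8.31 km) < J (8.98 km) < I (9.62 km) < G (10.71 km)

H, K, F, J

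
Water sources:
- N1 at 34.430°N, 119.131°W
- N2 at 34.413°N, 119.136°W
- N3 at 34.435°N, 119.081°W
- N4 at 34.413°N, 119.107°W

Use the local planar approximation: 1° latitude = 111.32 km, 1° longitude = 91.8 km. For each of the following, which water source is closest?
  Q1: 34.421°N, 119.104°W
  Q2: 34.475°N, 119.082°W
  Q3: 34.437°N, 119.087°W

Q1→N4; Q2→N3; Q3→N3

Q1 at 34.421°N, 119.104°W:
  N1: √((0.009·111.32)² + (-0.027·91.8)²) = √(1.00376 + 6.14346) = 2.673 km
  N2: √((-0.008·111.32)² + (-0.032·91.8)²) = √(0.79310 + 8.62949) = 3.070 km
  N3: √((0.014·111.32)² + (0.023·91.8)²) = √(2.42886 + 4.45801) = 2.624 km
  N4: √((-0.008·111.32)² + (-0.003·91.8)²) = √(0.79310 + 0.07585) = 0.932 km
  → nearest: N4 (0.932 km)
Q2 at 34.475°N, 119.082°W:
  N1: √((-0.045·111.32)² + (-0.049·91.8)²) = √(25.09409 + 20.23380) = 6.733 km
  N2: √((-0.062·111.32)² + (-0.054·91.8)²) = √(47.63540 + 24.57383) = 8.498 km
  N3: √((-0.040·111.32)² + (0.001·91.8)²) = √(19.82743 + 0.00843) = 4.454 km
  N4: √((-0.062·111.32)² + (-0.025·91.8)²) = √(47.63540 + 5.26703) = 7.273 km
  → nearest: N3 (4.454 km)
Q3 at 34.437°N, 119.087°W:
  N1: √((-0.007·111.32)² + (-0.044·91.8)²) = √(0.60721 + 16.31514) = 4.114 km
  N2: √((-0.024·111.32)² + (-0.049·91.8)²) = √(7.13787 + 20.23380) = 5.232 km
  N3: √((-0.002·111.32)² + (0.006·91.8)²) = √(0.04957 + 0.30338) = 0.594 km
  N4: √((-0.024·111.32)² + (-0.020·91.8)²) = √(7.13787 + 3.37090) = 3.242 km
  → nearest: N3 (0.594 km)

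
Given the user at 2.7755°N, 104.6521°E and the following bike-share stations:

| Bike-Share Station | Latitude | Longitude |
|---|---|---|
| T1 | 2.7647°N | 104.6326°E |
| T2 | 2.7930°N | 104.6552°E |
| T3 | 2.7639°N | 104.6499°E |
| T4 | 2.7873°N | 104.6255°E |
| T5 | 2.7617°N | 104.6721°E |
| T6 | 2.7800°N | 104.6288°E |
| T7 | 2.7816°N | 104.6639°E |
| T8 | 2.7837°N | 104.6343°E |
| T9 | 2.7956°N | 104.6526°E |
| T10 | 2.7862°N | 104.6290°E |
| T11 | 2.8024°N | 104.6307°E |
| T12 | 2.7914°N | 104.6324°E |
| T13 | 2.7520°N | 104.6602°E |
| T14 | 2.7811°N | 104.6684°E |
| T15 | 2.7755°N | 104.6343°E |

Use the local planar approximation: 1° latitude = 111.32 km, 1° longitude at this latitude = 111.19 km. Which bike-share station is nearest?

Distances from 2.7755°N, 104.6521°E:
T1: √((-0.0108·111.32)² + (-0.0195·111.19)²) = √(1.445419 + 4.701113) = 2.4792 km
T2: √((0.0175·111.32)² + (0.0031·111.19)²) = √(3.795094 + 0.118811) = 1.9784 km
T3: √((-0.0116·111.32)² + (-0.0022·111.19)²) = √(1.667487 + 0.059838) = 1.3143 km
T4: √((0.0118·111.32)² + (-0.0266·111.19)²) = √(1.725482 + 8.747717) = 3.2362 km
T5: √((-0.0138·111.32)² + (0.0200·111.19)²) = √(2.359960 + 4.945286) = 2.7028 km
T6: √((0.0045·111.32)² + (-0.0233·111.19)²) = √(0.250941 + 6.711866) = 2.6387 km
T7: √((0.0061·111.32)² + (0.0118·111.19)²) = √(0.461112 + 1.721454) = 1.4774 km
T8: √((0.0082·111.32)² + (-0.0178·111.19)²) = √(0.833248 + 3.917161) = 2.1795 km
T9: √((0.0201·111.32)² + (0.0005·111.19)²) = √(5.006549 + 0.003091) = 2.2382 km
T10: √((0.0107·111.32)² + (-0.0231·111.19)²) = √(1.418776 + 6.597136) = 2.8312 km
T11: √((0.0269·111.32)² + (-0.0214·111.19)²) = √(8.967078 + 5.661858) = 3.8248 km
T12: √((0.0159·111.32)² + (-0.0197·111.19)²) = √(3.132858 + 4.798041) = 2.8162 km
T13: √((-0.0235·111.32)² + (0.0081·111.19)²) = √(6.843561 + 0.811151) = 2.7667 km
T14: √((0.0056·111.32)² + (0.0163·111.19)²) = √(0.388618 + 3.284783) = 1.9166 km
T15: √((0.0000·111.32)² + (-0.0178·111.19)²) = √(0.000000 + 3.917161) = 1.9792 km
Minimum: T3 at 1.3143 km.

T3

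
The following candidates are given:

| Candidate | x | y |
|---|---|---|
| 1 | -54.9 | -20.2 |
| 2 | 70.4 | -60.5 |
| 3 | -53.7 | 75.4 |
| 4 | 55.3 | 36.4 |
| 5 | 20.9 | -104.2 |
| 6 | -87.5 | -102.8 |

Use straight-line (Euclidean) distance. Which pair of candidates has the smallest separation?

Pairwise distances:
2–5: 66.0
1–6: 88.8
1–3: 95.6
2–4: 98.1
5–6: 108.4
1–5: 113.1
3–4: 115.8
1–4: 123.9
1–2: 131.6
4–5: 144.7
2–6: 163.5
3–6: 181.4
2–3: 184.0
3–5: 194.5
4–6: 199.4
Closest pair: 2–5 at 66.0.

2 and 5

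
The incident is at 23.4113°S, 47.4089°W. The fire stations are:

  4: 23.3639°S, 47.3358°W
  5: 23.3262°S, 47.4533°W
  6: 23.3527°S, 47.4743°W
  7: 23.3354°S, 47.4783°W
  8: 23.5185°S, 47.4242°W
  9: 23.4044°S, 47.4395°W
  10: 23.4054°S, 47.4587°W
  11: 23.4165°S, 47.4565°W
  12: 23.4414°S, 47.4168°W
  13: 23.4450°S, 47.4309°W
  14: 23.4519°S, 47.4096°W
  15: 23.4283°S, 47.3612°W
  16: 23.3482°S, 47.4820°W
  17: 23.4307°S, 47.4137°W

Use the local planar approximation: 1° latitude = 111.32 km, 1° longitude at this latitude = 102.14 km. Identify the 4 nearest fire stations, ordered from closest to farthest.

Distances from 23.4113°S, 47.4089°W:
4: 9.1427 km
5: 10.5029 km
6: 9.3368 km
7: 11.0289 km
8: 12.0354 km
9: 3.2185 km
10: 5.1288 km
11: 4.8962 km
12: 3.4465 km
13: 4.3730 km
14: 4.5202 km
15: 5.2267 km
16: 10.2513 km
17: 2.2146 km
Sorted: 17 (2.2146 km) < 9 (3.2185 km) < 12 (3.4465 km) < 13 (4.3730 km) < 14 (4.5202 km) < 11 (4.8962 km) < …

17, 9, 12, 13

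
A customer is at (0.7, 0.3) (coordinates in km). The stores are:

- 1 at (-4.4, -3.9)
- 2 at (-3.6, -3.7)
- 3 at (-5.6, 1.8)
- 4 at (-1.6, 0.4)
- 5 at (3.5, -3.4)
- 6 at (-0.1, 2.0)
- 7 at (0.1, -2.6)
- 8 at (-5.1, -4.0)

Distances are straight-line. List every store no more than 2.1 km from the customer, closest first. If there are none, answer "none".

Distances from (0.7, 0.3):
1: √((-5.1)² + (-4.2)²) = √(26.010 + 17.640) = 6.6 km
2: √((-4.3)² + (-4.0)²) = √(18.490 + 16.000) = 5.9 km
3: √((-6.3)² + (1.5)²) = √(39.690 + 2.250) = 6.5 km
4: √((-2.3)² + (0.1)²) = √(5.290 + 0.010) = 2.3 km
5: √((2.8)² + (-3.7)²) = √(7.840 + 13.690) = 4.6 km
6: √((-0.8)² + (1.7)²) = √(0.640 + 2.890) = 1.9 km
7: √((-0.6)² + (-2.9)²) = √(0.360 + 8.410) = 3.0 km
8: √((-5.8)² + (-4.3)²) = √(33.640 + 18.490) = 7.2 km
Threshold 2.1 km: 6 (1.9 km) is within range.

6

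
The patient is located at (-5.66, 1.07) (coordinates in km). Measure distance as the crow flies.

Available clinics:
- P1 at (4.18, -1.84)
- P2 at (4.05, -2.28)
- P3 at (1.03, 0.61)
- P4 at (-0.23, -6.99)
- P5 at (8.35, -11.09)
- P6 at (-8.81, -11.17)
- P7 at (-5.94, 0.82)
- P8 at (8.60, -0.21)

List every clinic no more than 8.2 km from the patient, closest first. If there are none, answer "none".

Distances from (-5.66, 1.07):
P1: √((9.84)² + (-2.91)²) = √(96.8256 + 8.4681) = 10.26 km
P2: √((9.71)² + (-3.35)²) = √(94.2841 + 11.2225) = 10.27 km
P3: √((6.69)² + (-0.46)²) = √(44.7561 + 0.2116) = 6.71 km
P4: √((5.43)² + (-8.06)²) = √(29.4849 + 64.9636) = 9.72 km
P5: √((14.01)² + (-12.16)²) = √(196.2801 + 147.8656) = 18.55 km
P6: √((-3.15)² + (-12.24)²) = √(9.9225 + 149.8176) = 12.64 km
P7: √((-0.28)² + (-0.25)²) = √(0.0784 + 0.0625) = 0.38 km
P8: √((14.26)² + (-1.28)²) = √(203.3476 + 1.6384) = 14.32 km
Threshold 8.2 km: P7 (0.38 km), P3 (6.71 km) are within range.

P7, P3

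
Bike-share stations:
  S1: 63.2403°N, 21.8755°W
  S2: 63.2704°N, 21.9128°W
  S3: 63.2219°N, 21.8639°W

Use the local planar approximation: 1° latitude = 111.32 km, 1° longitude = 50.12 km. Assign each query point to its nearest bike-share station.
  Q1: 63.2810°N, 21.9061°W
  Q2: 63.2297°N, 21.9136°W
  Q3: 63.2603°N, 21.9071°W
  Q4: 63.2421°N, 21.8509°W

Q1→S2; Q2→S1; Q3→S2; Q4→S1

Q1 at 63.2810°N, 21.9061°W:
  S1: 4.7833 km
  S2: 1.2268 km
  S3: 6.9106 km
  → nearest: S2 (1.2268 km)
Q2 at 63.2297°N, 21.9136°W:
  S1: 2.2447 km
  S2: 4.5309 km
  S3: 2.6380 km
  → nearest: S1 (2.2447 km)
Q3 at 63.2603°N, 21.9071°W:
  S1: 2.7323 km
  S2: 1.1601 km
  S3: 4.7918 km
  → nearest: S2 (1.1601 km)
Q4 at 63.2421°N, 21.8509°W:
  S1: 1.2491 km
  S2: 4.4215 km
  S3: 2.3412 km
  → nearest: S1 (1.2491 km)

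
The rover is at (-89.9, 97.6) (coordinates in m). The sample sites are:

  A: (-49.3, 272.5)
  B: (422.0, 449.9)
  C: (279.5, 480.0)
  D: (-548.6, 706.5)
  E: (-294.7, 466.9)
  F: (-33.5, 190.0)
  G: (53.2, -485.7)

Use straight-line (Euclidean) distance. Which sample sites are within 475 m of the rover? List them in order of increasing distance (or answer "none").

Distances from (-89.9, 97.6):
A: 179.6 m
B: 621.4 m
C: 531.7 m
D: 762.3 m
E: 422.3 m
F: 108.3 m
G: 600.6 m
Threshold 475 m: F (108.3 m), A (179.6 m), E (422.3 m) are within range.

F, A, E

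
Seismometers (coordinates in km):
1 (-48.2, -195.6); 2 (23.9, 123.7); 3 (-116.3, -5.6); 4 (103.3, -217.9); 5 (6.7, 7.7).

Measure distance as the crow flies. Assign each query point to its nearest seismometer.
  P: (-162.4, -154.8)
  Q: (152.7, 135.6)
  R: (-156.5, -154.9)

P at (-162.4, -154.8):
  1: √((114.2)² + (-40.8)²) = √(13041.640 + 1664.640) = 121.3 km
  2: √((186.3)² + (278.5)²) = √(34707.690 + 77562.250) = 335.1 km
  3: √((46.1)² + (149.2)²) = √(2125.210 + 22260.640) = 156.2 km
  4: √((265.7)² + (-63.1)²) = √(70596.490 + 3981.610) = 273.1 km
  5: √((169.1)² + (162.5)²) = √(28594.810 + 26406.250) = 234.5 km
  → nearest: 1 (121.3 km)
Q at (152.7, 135.6):
  1: √((-200.9)² + (-331.2)²) = √(40360.810 + 109693.440) = 387.4 km
  2: √((-128.8)² + (-11.9)²) = √(16589.440 + 141.610) = 129.3 km
  3: √((-269.0)² + (-141.2)²) = √(72361.000 + 19937.440) = 303.8 km
  4: √((-49.4)² + (-353.5)²) = √(2440.360 + 124962.250) = 356.9 km
  5: √((-146.0)² + (-127.9)²) = √(21316.000 + 16358.410) = 194.1 km
  → nearest: 2 (129.3 km)
R at (-156.5, -154.9):
  1: √((108.3)² + (-40.7)²) = √(11728.890 + 1656.490) = 115.7 km
  2: √((180.4)² + (278.6)²) = √(32544.160 + 77617.960) = 331.9 km
  3: √((40.2)² + (149.3)²) = √(1616.040 + 22290.490) = 154.6 km
  4: √((259.8)² + (-63.0)²) = √(67496.040 + 3969.000) = 267.3 km
  5: √((163.2)² + (162.6)²) = √(26634.240 + 26438.760) = 230.4 km
  → nearest: 1 (115.7 km)

P→1; Q→2; R→1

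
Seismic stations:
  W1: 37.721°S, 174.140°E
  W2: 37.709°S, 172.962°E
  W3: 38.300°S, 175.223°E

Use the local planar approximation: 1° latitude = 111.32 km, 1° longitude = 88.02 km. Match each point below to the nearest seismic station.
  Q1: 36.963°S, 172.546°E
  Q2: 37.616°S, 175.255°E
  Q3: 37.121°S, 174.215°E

Q1→W2; Q2→W3; Q3→W1

Q1 at 36.963°S, 172.546°E:
  W1: √((-0.758·111.32)² + (1.594·88.02)²) = √(7120.07891 + 19685.17874) = 163.723 km
  W2: √((-0.746·111.32)² + (0.416·88.02)²) = √(6896.42552 + 1340.75489) = 90.759 km
  W3: √((-1.337·111.32)² + (2.677·88.02)²) = √(22151.80960 + 55521.28012) = 278.699 km
  → nearest: W2 (90.759 km)
Q2 at 37.616°S, 175.255°E:
  W1: √((-0.105·111.32)² + (-1.115·88.02)²) = √(136.62337 + 9631.91105) = 98.836 km
  W2: √((-0.093·111.32)² + (-2.293·88.02)²) = √(107.17964 + 40735.29239) = 202.095 km
  W3: √((-0.684·111.32)² + (-0.032·88.02)²) = √(5797.73817 + 7.93346) = 76.195 km
  → nearest: W3 (76.195 km)
Q3 at 37.121°S, 174.215°E:
  W1: √((-0.600·111.32)² + (-0.075·88.02)²) = √(4461.17126 + 43.57980) = 67.117 km
  W2: √((-0.588·111.32)² + (-1.253·88.02)²) = √(4284.50888 + 12163.67676) = 128.250 km
  W3: √((-1.179·111.32)² + (1.008·88.02)²) = √(17225.58601 + 7871.97657) = 158.422 km
  → nearest: W1 (67.117 km)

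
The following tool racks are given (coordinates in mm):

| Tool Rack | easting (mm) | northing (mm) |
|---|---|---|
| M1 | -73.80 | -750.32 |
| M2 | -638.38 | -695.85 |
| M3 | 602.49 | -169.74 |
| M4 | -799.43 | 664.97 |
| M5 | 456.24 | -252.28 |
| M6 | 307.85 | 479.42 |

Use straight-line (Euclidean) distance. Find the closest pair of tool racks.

Pairwise distances:
M3–M5: 167.93 mm
M1–M2: 567.20 mm
M3–M6: 712.90 mm
M1–M5: 727.31 mm
M5–M6: 746.60 mm
M1–M3: 891.31 mm
M4–M6: 1122.72 mm
M2–M5: 1181.08 mm
M1–M6: 1287.60 mm
M2–M3: 1347.79 mm
M2–M4: 1370.32 mm
M2–M6: 1508.84 mm
M4–M5: 1555.01 mm
M1–M4: 1590.47 mm
M3–M4: 1631.60 mm
Closest pair: M3–M5 at 167.93 mm.

M3 and M5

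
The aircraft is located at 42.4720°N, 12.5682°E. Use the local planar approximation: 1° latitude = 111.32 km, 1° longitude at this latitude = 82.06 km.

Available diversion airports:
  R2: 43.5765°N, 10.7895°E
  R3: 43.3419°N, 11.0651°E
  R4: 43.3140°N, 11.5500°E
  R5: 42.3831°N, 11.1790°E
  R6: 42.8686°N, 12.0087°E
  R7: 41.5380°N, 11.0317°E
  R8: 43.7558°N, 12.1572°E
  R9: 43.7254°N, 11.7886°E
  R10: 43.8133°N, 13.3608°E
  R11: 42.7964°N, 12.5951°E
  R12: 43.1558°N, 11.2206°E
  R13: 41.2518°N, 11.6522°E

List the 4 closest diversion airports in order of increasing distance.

Distances from 42.4720°N, 12.5682°E:
R2: √((1.1045·111.32)² + (-1.7787·82.06)²) = √(15117.425455 + 21304.357214) = 190.8449 km
R3: √((0.8699·111.32)² + (-1.5031·82.06)²) = √(9377.456474 + 15213.837558) = 156.8161 km
R4: √((0.8420·111.32)² + (-1.0182·82.06)²) = √(8785.582844 + 6981.186025) = 125.5658 km
R5: √((-0.0889·111.32)² + (-1.3892·82.06)²) = √(97.937704 + 12995.487461) = 114.4265 km
R6: √((0.3966·111.32)² + (-0.5595·82.06)²) = √(1949.179410 + 2107.964084) = 63.6957 km
R7: √((-0.9340·111.32)² + (-1.5365·82.06)²) = √(10810.359775 + 15897.475137) = 163.4253 km
R8: √((1.2838·111.32)² + (-0.4110·82.06)²) = √(20424.015812 + 1137.487595) = 146.8384 km
R9: √((1.2534·111.32)² + (-0.7796·82.06)²) = √(19468.198964 + 4092.669605) = 153.4955 km
R10: √((1.3413·111.32)² + (0.7926·82.06)²) = √(22294.526060 + 4230.299941) = 162.8644 km
R11: √((0.3244·111.32)² + (0.0269·82.06)²) = √(1304.091567 + 4.872677) = 36.1796 km
R12: √((0.6838·111.32)² + (-1.3476·82.06)²) = √(5794.348180 + 12228.833441) = 134.2504 km
R13: √((-1.2202·111.32)² + (-0.9160·82.06)²) = √(18450.512609 + 5650.071876) = 155.2436 km
Sorted: R11 (36.1796 km) < R6 (63.6957 km) < R5 (114.4265 km) < R4 (125.5658 km) < R12 (134.2504 km) < R8 (146.8384 km) < …

R11, R6, R5, R4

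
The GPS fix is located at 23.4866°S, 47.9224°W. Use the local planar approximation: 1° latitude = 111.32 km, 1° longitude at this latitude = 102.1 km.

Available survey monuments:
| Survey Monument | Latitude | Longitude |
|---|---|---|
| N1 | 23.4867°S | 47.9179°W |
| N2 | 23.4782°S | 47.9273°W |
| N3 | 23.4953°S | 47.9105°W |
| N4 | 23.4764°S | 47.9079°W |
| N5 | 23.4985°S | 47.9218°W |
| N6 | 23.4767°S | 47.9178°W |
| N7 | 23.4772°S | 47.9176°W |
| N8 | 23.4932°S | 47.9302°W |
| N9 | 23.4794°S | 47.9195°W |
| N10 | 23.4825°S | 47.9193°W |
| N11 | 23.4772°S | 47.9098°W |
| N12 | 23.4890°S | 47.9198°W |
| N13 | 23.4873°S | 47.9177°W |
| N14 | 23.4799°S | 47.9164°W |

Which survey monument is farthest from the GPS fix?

Distances from 23.4866°S, 47.9224°W:
N1: √((-0.0001·111.32)² + (0.0045·102.1)²) = √(0.000124 + 0.211094) = 0.4596 km
N2: √((0.0084·111.32)² + (-0.0049·102.1)²) = √(0.874390 + 0.250290) = 1.0605 km
N3: √((-0.0087·111.32)² + (0.0119·102.1)²) = √(0.937961 + 1.476201) = 1.5538 km
N4: √((0.0102·111.32)² + (0.0145·102.1)²) = √(1.289278 + 2.191732) = 1.8657 km
N5: √((-0.0119·111.32)² + (0.0006·102.1)²) = √(1.754851 + 0.003753) = 1.3261 km
N6: √((0.0099·111.32)² + (0.0046·102.1)²) = √(1.214554 + 0.220581) = 1.1980 km
N7: √((0.0094·111.32)² + (0.0048·102.1)²) = √(1.094970 + 0.240178) = 1.1555 km
N8: √((-0.0066·111.32)² + (-0.0078·102.1)²) = √(0.539802 + 0.634221) = 1.0835 km
N9: √((0.0072·111.32)² + (0.0029·102.1)²) = √(0.642409 + 0.087669) = 0.8544 km
N10: √((0.0041·111.32)² + (0.0031·102.1)²) = √(0.208312 + 0.100179) = 0.5554 km
N11: √((0.0094·111.32)² + (0.0126·102.1)²) = √(1.094970 + 1.654979) = 1.6583 km
N12: √((-0.0024·111.32)² + (0.0026·102.1)²) = √(0.071379 + 0.070469) = 0.3766 km
N13: √((-0.0007·111.32)² + (0.0047·102.1)²) = √(0.006072 + 0.230275) = 0.4862 km
N14: √((0.0067·111.32)² + (0.0060·102.1)²) = √(0.556283 + 0.375279) = 0.9652 km
Maximum: N4 at 1.8657 km.

N4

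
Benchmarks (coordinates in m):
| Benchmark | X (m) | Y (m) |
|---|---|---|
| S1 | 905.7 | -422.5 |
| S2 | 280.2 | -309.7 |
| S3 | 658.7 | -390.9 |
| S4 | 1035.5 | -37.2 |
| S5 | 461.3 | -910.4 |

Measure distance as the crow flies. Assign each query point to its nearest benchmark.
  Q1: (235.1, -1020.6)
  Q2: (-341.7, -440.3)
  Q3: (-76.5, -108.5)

Q1 at (235.1, -1020.6):
  S1: 898.6 m
  S2: 712.3 m
  S3: 758.9 m
  S4: 1268.0 m
  S5: 251.6 m
  → nearest: S5 (251.6 m)
Q2 at (-341.7, -440.3):
  S1: 1247.5 m
  S2: 635.5 m
  S3: 1001.6 m
  S4: 1435.0 m
  S5: 930.5 m
  → nearest: S2 (635.5 m)
Q3 at (-76.5, -108.5):
  S1: 1031.2 m
  S2: 409.5 m
  S3: 787.6 m
  S4: 1114.3 m
  S5: 965.5 m
  → nearest: S2 (409.5 m)

Q1→S5; Q2→S2; Q3→S2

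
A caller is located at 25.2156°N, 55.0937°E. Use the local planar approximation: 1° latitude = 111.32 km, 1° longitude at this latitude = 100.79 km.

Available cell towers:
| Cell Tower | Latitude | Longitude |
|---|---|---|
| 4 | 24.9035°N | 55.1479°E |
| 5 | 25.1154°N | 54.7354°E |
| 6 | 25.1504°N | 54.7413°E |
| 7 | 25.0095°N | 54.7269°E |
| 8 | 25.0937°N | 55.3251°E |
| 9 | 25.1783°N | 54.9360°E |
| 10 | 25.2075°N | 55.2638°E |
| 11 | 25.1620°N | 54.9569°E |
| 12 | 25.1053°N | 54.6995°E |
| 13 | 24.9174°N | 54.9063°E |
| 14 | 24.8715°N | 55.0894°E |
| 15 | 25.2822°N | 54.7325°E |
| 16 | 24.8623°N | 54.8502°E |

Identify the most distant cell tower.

Distances from 25.2156°N, 55.0937°E:
4: 35.1698 km
5: 37.7964 km
6: 36.2524 km
7: 43.5103 km
8: 26.9832 km
9: 16.4280 km
10: 17.1681 km
11: 15.0237 km
12: 41.5854 km
13: 38.1930 km
14: 38.3077 km
15: 37.1526 km
16: 46.3587 km
Maximum: 16 at 46.3587 km.

16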